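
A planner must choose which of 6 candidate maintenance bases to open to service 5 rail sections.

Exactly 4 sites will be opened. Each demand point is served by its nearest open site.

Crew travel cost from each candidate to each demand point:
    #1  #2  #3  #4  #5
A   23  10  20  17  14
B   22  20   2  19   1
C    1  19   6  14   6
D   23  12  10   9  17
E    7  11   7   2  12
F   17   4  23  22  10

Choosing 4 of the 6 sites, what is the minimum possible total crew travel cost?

Open {B, C, E, F}.
  #1→C 1, #2→F 4, #3→B 2, #4→E 2, #5→B 1  ⇒ total 10.
Compare {A, B, C, E}: total 16.
Compare {A, B, E, F}: total 16.
No size-4 selection does better; minimum is 10.

10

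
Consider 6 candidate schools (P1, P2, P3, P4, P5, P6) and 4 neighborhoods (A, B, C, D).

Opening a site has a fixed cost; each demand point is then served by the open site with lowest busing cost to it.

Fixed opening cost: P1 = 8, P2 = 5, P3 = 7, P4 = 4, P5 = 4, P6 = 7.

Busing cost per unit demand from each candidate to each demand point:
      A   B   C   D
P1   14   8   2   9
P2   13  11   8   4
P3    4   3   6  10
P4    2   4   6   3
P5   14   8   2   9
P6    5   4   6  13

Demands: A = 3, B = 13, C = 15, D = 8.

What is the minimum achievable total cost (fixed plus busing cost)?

Open {P3, P4, P5}: assign each demand point to its cheapest open site.
  A→P4 3×2=6, B→P3 13×3=39, C→P5 15×2=30, D→P4 8×3=24
  busing cost 99, fixed 15 → total 114.
Compare {P1, P3, P4}: busing cost 99 + fixed 19 = 118.
Compare {P2, P3, P4, P5}: busing cost 99 + fixed 20 = 119.
Compare {P4, P5}: busing cost 112 + fixed 8 = 120.
All other subsets cost ≥ 118. Minimum total cost: 114.

114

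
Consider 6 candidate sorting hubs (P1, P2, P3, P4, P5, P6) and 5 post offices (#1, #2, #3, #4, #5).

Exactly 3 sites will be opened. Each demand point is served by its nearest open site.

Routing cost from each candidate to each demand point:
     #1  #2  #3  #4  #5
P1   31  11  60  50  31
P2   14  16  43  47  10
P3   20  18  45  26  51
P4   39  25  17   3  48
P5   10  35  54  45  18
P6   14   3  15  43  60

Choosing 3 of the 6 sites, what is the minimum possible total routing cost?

45

Open {P2, P4, P6}.
  #1→P2 14, #2→P6 3, #3→P6 15, #4→P4 3, #5→P2 10  ⇒ total 45.
Compare {P4, P5, P6}: total 49.
Compare {P1, P2, P4}: total 55.
No size-3 selection does better; minimum is 45.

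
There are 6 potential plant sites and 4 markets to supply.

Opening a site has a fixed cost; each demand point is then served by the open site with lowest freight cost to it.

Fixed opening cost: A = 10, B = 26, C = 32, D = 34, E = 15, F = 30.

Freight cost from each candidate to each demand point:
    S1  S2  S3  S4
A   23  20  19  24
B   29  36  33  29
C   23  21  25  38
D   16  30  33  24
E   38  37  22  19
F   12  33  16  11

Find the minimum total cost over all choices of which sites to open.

Open {A}: assign each demand point to its cheapest open site.
  S1→A 23, S2→A 20, S3→A 19, S4→A 24
  freight cost 86, fixed 10 → total 96.
Compare {A, F}: freight cost 59 + fixed 40 = 99.
Compare {F}: freight cost 72 + fixed 30 = 102.
Compare {A, E}: freight cost 81 + fixed 25 = 106.
All other subsets cost ≥ 99. Minimum total cost: 96.

96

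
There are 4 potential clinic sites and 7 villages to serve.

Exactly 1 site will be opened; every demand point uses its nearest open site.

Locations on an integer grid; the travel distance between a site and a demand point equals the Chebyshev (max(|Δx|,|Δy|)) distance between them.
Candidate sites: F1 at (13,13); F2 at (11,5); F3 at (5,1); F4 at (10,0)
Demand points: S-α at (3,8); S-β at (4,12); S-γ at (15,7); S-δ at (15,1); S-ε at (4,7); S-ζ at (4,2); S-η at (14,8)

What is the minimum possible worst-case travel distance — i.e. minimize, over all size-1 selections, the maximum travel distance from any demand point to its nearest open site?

8

Open {F2}.
  Farthest demand point is S-α at travel distance 8 (to F2); all others are ≤ 8.
With {F3} the worst case is 11.
With {F1} the worst case is 12.
No size-1 selection achieves below 8.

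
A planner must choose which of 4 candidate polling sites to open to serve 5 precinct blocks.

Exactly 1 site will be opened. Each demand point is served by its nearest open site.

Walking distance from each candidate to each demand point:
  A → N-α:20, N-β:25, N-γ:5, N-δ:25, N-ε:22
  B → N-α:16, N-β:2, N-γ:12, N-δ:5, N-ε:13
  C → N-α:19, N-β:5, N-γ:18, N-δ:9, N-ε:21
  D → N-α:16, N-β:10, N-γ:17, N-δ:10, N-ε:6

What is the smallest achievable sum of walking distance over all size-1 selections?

Open {B}.
  N-α→B 16, N-β→B 2, N-γ→B 12, N-δ→B 5, N-ε→B 13  ⇒ total 48.
Compare {D}: total 59.
Compare {C}: total 72.
No size-1 selection does better; minimum is 48.

48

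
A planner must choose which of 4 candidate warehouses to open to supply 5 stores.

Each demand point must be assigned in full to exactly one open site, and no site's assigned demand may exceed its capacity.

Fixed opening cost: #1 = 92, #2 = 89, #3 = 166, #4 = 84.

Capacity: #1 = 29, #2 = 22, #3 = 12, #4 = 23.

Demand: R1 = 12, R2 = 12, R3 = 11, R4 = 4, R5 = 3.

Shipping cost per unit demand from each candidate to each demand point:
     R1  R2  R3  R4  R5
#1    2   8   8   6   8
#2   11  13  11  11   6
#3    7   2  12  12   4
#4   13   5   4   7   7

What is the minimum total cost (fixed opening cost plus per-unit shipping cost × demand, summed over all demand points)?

352

Open {#1, #4}; cheapest assignment that respects the capacities:
  #1 (cap 29, load 19): R1, R4, R5 — cost 12×2 + 4×6 + 3×8 = 72
  #4 (cap 23, load 23): R2, R3 — cost 12×5 + 11×4 = 104
  Shipping 176, fixed 176 → total 352.
  Any other capacity-feasible assignment to {#1, #4} ships for at least 176.
Compare {#1, #2, #4}: its best feasible assignment gives total 435.
Compare {#1, #2}: its best feasible assignment gives total 464.
Every other set of open sites that can feasibly serve all demand totals ≥ 435 even under its best assignment. Minimum: 352.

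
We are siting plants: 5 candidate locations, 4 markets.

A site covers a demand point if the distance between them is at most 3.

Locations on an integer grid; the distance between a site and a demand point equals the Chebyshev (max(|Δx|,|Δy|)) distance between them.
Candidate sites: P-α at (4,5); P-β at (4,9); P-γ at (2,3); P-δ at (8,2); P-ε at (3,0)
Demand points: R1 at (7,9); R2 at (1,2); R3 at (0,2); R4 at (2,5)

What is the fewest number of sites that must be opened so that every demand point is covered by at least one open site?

2

Coverage sets (demand points within 3 of each site):
  P-α: {R2, R4}
  P-β: {R1}
  P-γ: {R2, R3, R4}
  P-δ: {}
  P-ε: {R2, R3}
No single site covers all 4 demand points.
But {P-β, P-γ} covers everything, so the minimum is 2.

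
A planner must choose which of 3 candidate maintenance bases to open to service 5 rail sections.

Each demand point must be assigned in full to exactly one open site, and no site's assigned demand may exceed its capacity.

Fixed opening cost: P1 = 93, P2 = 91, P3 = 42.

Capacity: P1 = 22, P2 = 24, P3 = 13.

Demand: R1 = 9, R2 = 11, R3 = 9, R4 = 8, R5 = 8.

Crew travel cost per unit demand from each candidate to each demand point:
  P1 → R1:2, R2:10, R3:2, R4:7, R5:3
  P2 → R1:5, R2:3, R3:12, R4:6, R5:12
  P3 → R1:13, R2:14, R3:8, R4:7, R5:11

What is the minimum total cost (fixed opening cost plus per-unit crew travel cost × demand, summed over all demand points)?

Open {P1, P2, P3}; cheapest assignment that respects the capacities:
  P1 (cap 22, load 17): R3, R5 — cost 9×2 + 8×3 = 42
  P2 (cap 24, load 20): R1, R2 — cost 9×5 + 11×3 = 78
  P3 (cap 13, load 8): R4 — cost 8×7 = 56
  Shipping 176, fixed 226 → total 402.
  Any other capacity-feasible assignment to {P1, P2, P3} ships for at least 176.
Total demand is 45; every other set of sites either has combined capacity below 45 or cannot fit the demands without splitting one across sites, so {P1, P2, P3} is the only feasible choice of open sites. Minimum: 402.

402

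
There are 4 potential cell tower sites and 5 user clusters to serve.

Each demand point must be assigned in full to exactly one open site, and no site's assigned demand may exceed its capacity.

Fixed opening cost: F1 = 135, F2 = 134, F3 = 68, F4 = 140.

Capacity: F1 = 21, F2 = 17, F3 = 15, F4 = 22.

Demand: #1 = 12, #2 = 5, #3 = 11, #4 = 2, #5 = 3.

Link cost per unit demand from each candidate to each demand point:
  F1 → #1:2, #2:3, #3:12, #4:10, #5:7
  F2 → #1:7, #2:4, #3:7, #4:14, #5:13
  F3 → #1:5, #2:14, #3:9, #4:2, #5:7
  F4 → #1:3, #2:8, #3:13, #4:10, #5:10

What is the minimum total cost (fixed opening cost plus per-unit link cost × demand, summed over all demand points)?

366

Open {F1, F3}; cheapest assignment that respects the capacities:
  F1 (cap 21, load 20): #1, #2, #5 — cost 12×2 + 5×3 + 3×7 = 60
  F3 (cap 15, load 13): #3, #4 — cost 11×9 + 2×2 = 103
  Shipping 163, fixed 203 → total 366.
  Any other capacity-feasible assignment to {F1, F3} ships for at least 163.
Compare {F3, F4}: its best feasible assignment gives total 417.
Compare {F1, F2}: its best feasible assignment gives total 431.
Every other set of open sites that can feasibly serve all demand totals ≥ 417 even under its best assignment. Minimum: 366.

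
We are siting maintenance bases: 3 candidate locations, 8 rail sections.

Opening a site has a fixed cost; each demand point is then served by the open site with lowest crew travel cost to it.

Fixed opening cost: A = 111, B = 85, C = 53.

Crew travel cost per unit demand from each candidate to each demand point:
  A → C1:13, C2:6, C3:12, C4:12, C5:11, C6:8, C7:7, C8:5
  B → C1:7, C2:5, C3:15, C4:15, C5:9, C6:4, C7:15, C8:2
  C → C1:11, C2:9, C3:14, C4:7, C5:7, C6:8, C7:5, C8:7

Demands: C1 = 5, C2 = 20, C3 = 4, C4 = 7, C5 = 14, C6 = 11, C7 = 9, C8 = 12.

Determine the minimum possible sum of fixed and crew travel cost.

Open {B, C}: assign each demand point to its cheapest open site.
  C1→B 5×7=35, C2→B 20×5=100, C3→C 4×14=56, C4→C 7×7=49, C5→C 14×7=98, C6→B 11×4=44, C7→C 9×5=45, C8→B 12×2=24
  crew travel cost 451, fixed 138 → total 589.
Compare {A, B, C}: crew travel cost 443 + fixed 249 = 692.
Compare {C}: crew travel cost 655 + fixed 53 = 708.
Compare {B}: crew travel cost 629 + fixed 85 = 714.
All other subsets cost ≥ 692. Minimum total cost: 589.

589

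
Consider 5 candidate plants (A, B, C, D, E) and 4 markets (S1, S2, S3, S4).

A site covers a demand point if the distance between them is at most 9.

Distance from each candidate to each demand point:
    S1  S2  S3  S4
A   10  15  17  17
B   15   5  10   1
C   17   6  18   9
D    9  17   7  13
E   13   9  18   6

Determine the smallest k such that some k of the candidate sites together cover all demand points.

2

Coverage sets (demand points within 9 of each site):
  A: {}
  B: {S2, S4}
  C: {S2, S4}
  D: {S1, S3}
  E: {S2, S4}
No single site covers all 4 demand points.
But {B, D} covers everything, so the minimum is 2.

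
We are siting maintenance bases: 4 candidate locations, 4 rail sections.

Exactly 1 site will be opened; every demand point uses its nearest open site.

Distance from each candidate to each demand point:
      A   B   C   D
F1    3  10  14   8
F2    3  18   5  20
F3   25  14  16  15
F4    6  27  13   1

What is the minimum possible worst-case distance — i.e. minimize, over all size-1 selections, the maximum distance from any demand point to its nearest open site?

14

Open {F1}.
  Farthest demand point is C at distance 14 (to F1); all others are ≤ 14.
With {F2} the worst case is 20.
With {F3} the worst case is 25.
No size-1 selection achieves below 14.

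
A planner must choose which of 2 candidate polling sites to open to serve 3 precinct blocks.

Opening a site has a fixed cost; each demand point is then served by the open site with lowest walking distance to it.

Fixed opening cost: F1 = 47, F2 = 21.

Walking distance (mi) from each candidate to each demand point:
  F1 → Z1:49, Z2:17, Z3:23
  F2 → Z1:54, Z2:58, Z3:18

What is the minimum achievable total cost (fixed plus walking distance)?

Open {F1}: assign each demand point to its cheapest open site.
  Z1→F1 49, Z2→F1 17, Z3→F1 23
  walking distance 89, fixed 47 → total 136.
Compare {F2}: walking distance 130 + fixed 21 = 151.
Compare {F1, F2}: walking distance 84 + fixed 68 = 152.

136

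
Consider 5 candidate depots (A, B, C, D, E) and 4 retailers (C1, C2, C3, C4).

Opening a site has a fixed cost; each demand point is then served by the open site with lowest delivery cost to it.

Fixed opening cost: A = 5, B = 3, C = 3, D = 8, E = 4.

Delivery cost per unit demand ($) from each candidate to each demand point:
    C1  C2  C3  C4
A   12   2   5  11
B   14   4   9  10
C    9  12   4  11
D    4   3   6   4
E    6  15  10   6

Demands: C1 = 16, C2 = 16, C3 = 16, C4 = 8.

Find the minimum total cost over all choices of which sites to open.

208

Open {A, C, D}: assign each demand point to its cheapest open site.
  C1→D 16×4=64, C2→A 16×2=32, C3→C 16×4=64, C4→D 8×4=32
  delivery cost 192, fixed 16 → total 208.
Compare {A, B, C, D}: delivery cost 192 + fixed 19 = 211.
Compare {A, C, D, E}: delivery cost 192 + fixed 20 = 212.
Compare {A, B, C, D, E}: delivery cost 192 + fixed 23 = 215.
All other subsets cost ≥ 211. Minimum total cost: 208.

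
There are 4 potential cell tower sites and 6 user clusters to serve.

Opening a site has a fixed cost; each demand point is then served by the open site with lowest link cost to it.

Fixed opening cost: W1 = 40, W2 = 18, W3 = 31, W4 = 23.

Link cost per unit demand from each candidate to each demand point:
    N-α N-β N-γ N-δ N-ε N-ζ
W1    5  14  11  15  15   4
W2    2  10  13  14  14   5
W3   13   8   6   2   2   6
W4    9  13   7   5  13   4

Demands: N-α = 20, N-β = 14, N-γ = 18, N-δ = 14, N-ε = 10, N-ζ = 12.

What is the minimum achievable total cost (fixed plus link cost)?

Open {W2, W3}: assign each demand point to its cheapest open site.
  N-α→W2 20×2=40, N-β→W3 14×8=112, N-γ→W3 18×6=108, N-δ→W3 14×2=28, N-ε→W3 10×2=20, N-ζ→W2 12×5=60
  link cost 368, fixed 49 → total 417.
Compare {W2, W3, W4}: link cost 356 + fixed 72 = 428.
Compare {W1, W2, W3}: link cost 356 + fixed 89 = 445.
Compare {W1, W2, W3, W4}: link cost 356 + fixed 112 = 468.
All other subsets cost ≥ 428. Minimum total cost: 417.

417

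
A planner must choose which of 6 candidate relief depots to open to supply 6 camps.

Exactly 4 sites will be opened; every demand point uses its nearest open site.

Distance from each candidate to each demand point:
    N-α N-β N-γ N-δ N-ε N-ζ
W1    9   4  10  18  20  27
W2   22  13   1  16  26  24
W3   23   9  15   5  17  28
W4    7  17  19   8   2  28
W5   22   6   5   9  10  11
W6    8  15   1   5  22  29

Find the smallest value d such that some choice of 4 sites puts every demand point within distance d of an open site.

11

Open {W1, W2, W3, W5}.
  Farthest demand point is N-ζ at distance 11 (to W5); all others are ≤ 11.
With {W1, W2, W4, W5} the worst case is 11.
With {W1, W2, W5, W6} the worst case is 11.
No size-4 selection achieves below 11.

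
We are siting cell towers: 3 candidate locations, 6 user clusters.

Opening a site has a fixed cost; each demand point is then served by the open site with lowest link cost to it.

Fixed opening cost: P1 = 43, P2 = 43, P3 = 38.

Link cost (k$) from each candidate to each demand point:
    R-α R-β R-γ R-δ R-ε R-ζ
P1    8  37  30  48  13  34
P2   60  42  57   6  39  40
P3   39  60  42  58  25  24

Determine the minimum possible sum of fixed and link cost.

Open {P1}: assign each demand point to its cheapest open site.
  R-α→P1 8, R-β→P1 37, R-γ→P1 30, R-δ→P1 48, R-ε→P1 13, R-ζ→P1 34
  link cost 170, fixed 43 → total 213.
Compare {P1, P2}: link cost 128 + fixed 86 = 214.
Compare {P1, P3}: link cost 160 + fixed 81 = 241.
Compare {P1, P2, P3}: link cost 118 + fixed 124 = 242.
All other subsets cost ≥ 214. Minimum total cost: 213.

213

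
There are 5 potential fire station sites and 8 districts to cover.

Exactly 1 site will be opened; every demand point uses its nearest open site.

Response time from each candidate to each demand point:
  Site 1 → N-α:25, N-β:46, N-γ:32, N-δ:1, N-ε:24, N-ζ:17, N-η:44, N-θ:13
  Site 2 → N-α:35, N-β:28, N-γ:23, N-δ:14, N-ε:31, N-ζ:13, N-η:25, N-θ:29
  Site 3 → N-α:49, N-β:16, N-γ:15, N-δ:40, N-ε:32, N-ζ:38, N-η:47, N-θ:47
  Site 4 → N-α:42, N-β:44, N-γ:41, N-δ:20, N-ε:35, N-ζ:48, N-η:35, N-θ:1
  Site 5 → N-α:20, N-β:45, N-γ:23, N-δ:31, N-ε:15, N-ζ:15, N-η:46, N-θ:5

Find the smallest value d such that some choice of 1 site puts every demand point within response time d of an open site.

Open {Site 2}.
  Farthest demand point is N-α at response time 35 (to Site 2); all others are ≤ 35.
With {Site 1} the worst case is 46.
With {Site 5} the worst case is 46.
No size-1 selection achieves below 35.

35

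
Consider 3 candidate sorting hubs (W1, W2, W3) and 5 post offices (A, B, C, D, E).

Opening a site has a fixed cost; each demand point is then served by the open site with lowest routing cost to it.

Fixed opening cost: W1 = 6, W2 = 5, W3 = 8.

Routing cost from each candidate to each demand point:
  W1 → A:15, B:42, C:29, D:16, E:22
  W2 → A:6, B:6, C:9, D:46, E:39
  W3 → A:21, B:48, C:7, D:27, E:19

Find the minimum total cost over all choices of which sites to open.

Open {W1, W2}: assign each demand point to its cheapest open site.
  A→W2 6, B→W2 6, C→W2 9, D→W1 16, E→W1 22
  routing cost 59, fixed 11 → total 70.
Compare {W1, W2, W3}: routing cost 54 + fixed 19 = 73.
Compare {W2, W3}: routing cost 65 + fixed 13 = 78.
Compare {W2}: routing cost 106 + fixed 5 = 111.
All other subsets cost ≥ 73. Minimum total cost: 70.

70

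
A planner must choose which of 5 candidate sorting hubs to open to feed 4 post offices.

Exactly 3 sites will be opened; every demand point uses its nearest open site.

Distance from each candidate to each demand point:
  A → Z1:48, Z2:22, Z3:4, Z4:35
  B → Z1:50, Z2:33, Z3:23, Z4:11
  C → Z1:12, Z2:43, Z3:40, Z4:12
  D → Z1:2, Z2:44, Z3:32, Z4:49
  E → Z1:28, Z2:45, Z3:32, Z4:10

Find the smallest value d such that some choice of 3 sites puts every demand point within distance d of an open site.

Open {A, B, C}.
  Farthest demand point is Z2 at distance 22 (to A); all others are ≤ 22.
With {A, B, D} the worst case is 22.
With {A, C, D} the worst case is 22.
No size-3 selection achieves below 22.

22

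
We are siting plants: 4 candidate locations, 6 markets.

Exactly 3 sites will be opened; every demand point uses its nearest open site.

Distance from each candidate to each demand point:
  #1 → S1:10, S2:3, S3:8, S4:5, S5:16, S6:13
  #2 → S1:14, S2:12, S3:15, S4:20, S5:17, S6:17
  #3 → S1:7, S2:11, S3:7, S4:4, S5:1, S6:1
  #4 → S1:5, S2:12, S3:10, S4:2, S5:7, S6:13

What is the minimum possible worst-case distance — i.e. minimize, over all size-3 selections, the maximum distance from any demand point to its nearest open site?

Open {#1, #2, #3}.
  Farthest demand point is S1 at distance 7 (to #3); all others are ≤ 7.
With {#1, #3, #4} the worst case is 7.
With {#2, #3, #4} the worst case is 11.
No size-3 selection achieves below 7.

7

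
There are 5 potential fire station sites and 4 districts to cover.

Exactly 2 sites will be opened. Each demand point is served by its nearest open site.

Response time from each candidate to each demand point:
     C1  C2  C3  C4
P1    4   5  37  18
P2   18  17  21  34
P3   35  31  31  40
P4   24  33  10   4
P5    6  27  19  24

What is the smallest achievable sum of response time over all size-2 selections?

Open {P1, P4}.
  C1→P1 4, C2→P1 5, C3→P4 10, C4→P4 4  ⇒ total 23.
Compare {P1, P5}: total 46.
Compare {P4, P5}: total 47.
No size-2 selection does better; minimum is 23.

23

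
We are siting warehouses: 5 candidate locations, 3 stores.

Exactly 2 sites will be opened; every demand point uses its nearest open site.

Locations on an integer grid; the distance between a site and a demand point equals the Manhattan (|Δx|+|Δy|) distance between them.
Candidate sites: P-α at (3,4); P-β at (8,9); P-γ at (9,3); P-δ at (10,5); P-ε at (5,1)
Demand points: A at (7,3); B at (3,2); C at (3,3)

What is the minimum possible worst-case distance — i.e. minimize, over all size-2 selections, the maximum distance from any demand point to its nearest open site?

2

Open {P-α, P-γ}.
  Farthest demand point is A at distance 2 (to P-γ); all others are ≤ 2.
With {P-α, P-ε} the worst case is 4.
With {P-β, P-ε} the worst case is 4.
No size-2 selection achieves below 2.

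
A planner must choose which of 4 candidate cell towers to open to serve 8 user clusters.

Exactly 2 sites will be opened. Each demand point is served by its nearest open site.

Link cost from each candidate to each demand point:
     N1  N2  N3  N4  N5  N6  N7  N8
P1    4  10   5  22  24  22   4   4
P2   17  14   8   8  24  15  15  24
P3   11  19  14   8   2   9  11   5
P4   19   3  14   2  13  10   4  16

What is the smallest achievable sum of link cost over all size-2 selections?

45

Open {P1, P4}.
  N1→P1 4, N2→P4 3, N3→P1 5, N4→P4 2, N5→P4 13, N6→P4 10, N7→P1 4, N8→P1 4  ⇒ total 45.
Compare {P1, P3}: total 46.
Compare {P3, P4}: total 50.
No size-2 selection does better; minimum is 45.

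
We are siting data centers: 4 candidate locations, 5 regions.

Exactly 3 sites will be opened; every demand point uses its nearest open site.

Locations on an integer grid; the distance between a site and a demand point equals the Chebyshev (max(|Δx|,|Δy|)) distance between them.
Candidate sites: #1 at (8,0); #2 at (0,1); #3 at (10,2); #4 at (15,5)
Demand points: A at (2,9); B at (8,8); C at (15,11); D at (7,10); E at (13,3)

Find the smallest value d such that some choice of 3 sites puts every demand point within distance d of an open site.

Open {#1, #2, #4}.
  Farthest demand point is A at distance 8 (to #2); all others are ≤ 8.
With {#1, #3, #4} the worst case is 8.
With {#2, #3, #4} the worst case is 8.
No size-3 selection achieves below 8.

8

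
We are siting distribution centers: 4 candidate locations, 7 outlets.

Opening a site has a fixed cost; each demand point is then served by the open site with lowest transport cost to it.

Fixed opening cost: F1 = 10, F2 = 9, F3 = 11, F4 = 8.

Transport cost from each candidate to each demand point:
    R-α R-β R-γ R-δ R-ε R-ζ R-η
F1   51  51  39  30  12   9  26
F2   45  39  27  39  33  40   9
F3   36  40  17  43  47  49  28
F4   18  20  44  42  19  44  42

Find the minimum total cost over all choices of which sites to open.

152

Open {F1, F2, F4}: assign each demand point to its cheapest open site.
  R-α→F4 18, R-β→F4 20, R-γ→F2 27, R-δ→F1 30, R-ε→F1 12, R-ζ→F1 9, R-η→F2 9
  transport cost 125, fixed 27 → total 152.
Compare {F1, F2, F3, F4}: transport cost 115 + fixed 38 = 153.
Compare {F1, F3, F4}: transport cost 132 + fixed 29 = 161.
Compare {F1, F4}: transport cost 154 + fixed 18 = 172.
All other subsets cost ≥ 153. Minimum total cost: 152.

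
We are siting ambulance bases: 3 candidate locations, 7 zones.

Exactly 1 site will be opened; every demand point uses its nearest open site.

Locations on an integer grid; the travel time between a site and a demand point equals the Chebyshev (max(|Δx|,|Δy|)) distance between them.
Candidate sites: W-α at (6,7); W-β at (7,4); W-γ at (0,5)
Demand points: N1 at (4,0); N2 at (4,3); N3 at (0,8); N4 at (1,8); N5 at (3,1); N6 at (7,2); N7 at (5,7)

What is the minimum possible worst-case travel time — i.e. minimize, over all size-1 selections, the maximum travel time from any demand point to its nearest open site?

7

Open {W-α}.
  Farthest demand point is N1 at travel time 7 (to W-α); all others are ≤ 7.
With {W-β} the worst case is 7.
With {W-γ} the worst case is 7.
No size-1 selection achieves below 7.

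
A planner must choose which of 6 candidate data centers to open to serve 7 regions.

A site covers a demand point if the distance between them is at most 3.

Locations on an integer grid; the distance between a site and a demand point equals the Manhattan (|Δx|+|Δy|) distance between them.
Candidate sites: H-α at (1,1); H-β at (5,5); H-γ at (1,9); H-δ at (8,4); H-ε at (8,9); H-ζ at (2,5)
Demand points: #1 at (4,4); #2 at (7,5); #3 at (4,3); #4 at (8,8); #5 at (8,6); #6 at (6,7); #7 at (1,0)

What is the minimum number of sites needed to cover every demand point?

3

Coverage sets (demand points within 3 of each site):
  H-α: {#7}
  H-β: {#1, #2, #3, #6}
  H-γ: {}
  H-δ: {#2, #5}
  H-ε: {#4, #5}
  H-ζ: {#1}
No 2 sites suffice: every size-2 union leaves at least one demand point uncovered.
But {H-α, H-β, H-ε} covers everything, so the minimum is 3.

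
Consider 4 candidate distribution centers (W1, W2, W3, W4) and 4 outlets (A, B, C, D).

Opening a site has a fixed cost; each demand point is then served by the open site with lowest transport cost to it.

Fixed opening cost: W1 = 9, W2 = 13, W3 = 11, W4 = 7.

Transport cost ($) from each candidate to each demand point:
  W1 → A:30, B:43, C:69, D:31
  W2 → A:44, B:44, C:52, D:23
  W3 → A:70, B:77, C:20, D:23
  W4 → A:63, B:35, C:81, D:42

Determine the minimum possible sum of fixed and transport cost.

135

Open {W1, W3, W4}: assign each demand point to its cheapest open site.
  A→W1 30, B→W4 35, C→W3 20, D→W3 23
  transport cost 108, fixed 27 → total 135.
Compare {W1, W3}: transport cost 116 + fixed 20 = 136.
Compare {W1, W2, W3, W4}: transport cost 108 + fixed 40 = 148.
Compare {W1, W2, W3}: transport cost 116 + fixed 33 = 149.
All other subsets cost ≥ 136. Minimum total cost: 135.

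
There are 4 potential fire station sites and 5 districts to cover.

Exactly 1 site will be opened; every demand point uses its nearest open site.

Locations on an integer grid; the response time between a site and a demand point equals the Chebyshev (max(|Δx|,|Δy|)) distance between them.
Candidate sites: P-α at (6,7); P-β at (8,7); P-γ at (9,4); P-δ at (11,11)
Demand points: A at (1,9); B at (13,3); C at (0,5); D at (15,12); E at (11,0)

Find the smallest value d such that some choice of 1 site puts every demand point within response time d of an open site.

Open {P-β}.
  Farthest demand point is C at response time 8 (to P-β); all others are ≤ 8.
With {P-α} the worst case is 9.
With {P-γ} the worst case is 9.
No size-1 selection achieves below 8.

8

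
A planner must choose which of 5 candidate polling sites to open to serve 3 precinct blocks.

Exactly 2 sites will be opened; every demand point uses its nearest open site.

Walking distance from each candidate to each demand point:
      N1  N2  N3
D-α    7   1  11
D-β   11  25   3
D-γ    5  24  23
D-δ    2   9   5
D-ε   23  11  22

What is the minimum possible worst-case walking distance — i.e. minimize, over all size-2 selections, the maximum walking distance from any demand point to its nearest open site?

Open {D-α, D-δ}.
  Farthest demand point is N3 at walking distance 5 (to D-δ); all others are ≤ 5.
With {D-α, D-β} the worst case is 7.
With {D-β, D-δ} the worst case is 9.
No size-2 selection achieves below 5.

5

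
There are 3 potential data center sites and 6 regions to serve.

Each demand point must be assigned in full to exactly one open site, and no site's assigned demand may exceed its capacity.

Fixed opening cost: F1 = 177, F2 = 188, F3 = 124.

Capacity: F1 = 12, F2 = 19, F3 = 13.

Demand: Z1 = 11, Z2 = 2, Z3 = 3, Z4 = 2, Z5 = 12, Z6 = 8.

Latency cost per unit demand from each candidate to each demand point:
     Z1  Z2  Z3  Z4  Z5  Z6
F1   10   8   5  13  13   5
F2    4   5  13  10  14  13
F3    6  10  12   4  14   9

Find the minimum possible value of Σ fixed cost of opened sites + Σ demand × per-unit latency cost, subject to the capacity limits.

Open {F1, F2, F3}; cheapest assignment that respects the capacities:
  F1 (cap 12, load 11): Z3, Z6 — cost 3×5 + 8×5 = 55
  F2 (cap 19, load 15): Z1, Z2, Z4 — cost 11×4 + 2×5 + 2×10 = 74
  F3 (cap 13, load 12): Z5 — cost 12×14 = 168
  Shipping 297, fixed 489 → total 786.
  Any other capacity-feasible assignment to {F1, F2, F3} ships for at least 297.
Total demand is 38 and no other set of sites has combined capacity ≥ 38, so {F1, F2, F3} is the only feasible choice of open sites. Minimum: 786.

786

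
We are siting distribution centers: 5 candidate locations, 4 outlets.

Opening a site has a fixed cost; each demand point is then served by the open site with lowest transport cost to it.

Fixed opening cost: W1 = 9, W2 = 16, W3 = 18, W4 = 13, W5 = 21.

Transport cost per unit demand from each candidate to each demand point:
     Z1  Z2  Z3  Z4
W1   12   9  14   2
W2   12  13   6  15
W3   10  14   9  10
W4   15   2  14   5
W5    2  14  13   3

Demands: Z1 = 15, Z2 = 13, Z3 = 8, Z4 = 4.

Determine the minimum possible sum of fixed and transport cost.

166

Open {W2, W4, W5}: assign each demand point to its cheapest open site.
  Z1→W5 15×2=30, Z2→W4 13×2=26, Z3→W2 8×6=48, Z4→W5 4×3=12
  transport cost 116, fixed 50 → total 166.
Compare {W1, W2, W4, W5}: transport cost 112 + fixed 59 = 171.
Compare {W2, W3, W4, W5}: transport cost 116 + fixed 68 = 184.
Compare {W1, W2, W3, W4, W5}: transport cost 112 + fixed 77 = 189.
All other subsets cost ≥ 171. Minimum total cost: 166.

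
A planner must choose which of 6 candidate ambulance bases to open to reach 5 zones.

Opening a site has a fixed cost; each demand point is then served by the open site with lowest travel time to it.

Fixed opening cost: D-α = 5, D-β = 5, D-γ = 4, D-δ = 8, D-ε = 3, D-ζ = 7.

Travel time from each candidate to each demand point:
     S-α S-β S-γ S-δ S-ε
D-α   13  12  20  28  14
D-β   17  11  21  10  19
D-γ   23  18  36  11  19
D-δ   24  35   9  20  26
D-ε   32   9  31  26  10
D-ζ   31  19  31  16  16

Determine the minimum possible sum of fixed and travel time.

71

Open {D-β, D-δ, D-ε}: assign each demand point to its cheapest open site.
  S-α→D-β 17, S-β→D-ε 9, S-γ→D-δ 9, S-δ→D-β 10, S-ε→D-ε 10
  travel time 55, fixed 16 → total 71.
Compare {D-α, D-β, D-δ, D-ε}: travel time 51 + fixed 21 = 72.
Compare {D-α, D-γ, D-δ, D-ε}: travel time 52 + fixed 20 = 72.
Compare {D-β, D-ε}: travel time 67 + fixed 8 = 75.
All other subsets cost ≥ 72. Minimum total cost: 71.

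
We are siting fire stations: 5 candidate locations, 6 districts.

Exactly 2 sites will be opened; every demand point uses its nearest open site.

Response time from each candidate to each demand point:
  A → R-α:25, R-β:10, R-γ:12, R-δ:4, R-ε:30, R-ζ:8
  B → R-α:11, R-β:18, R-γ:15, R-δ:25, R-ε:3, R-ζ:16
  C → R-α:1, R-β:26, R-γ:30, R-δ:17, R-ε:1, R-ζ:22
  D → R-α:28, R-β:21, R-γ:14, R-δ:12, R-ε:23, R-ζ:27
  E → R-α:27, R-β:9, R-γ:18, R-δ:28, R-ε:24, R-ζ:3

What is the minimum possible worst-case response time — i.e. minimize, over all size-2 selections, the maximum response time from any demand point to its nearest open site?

12

Open {A, B}.
  Farthest demand point is R-γ at response time 12 (to A); all others are ≤ 12.
With {A, C} the worst case is 12.
With {B, C} the worst case is 18.
No size-2 selection achieves below 12.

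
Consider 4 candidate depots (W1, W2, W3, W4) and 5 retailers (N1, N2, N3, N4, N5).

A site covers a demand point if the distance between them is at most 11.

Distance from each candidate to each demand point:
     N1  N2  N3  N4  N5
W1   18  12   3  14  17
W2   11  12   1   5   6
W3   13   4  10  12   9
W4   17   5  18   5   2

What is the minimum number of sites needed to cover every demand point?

2

Coverage sets (demand points within 11 of each site):
  W1: {N3}
  W2: {N1, N3, N4, N5}
  W3: {N2, N3, N5}
  W4: {N2, N4, N5}
No single site covers all 5 demand points.
But {W2, W3} covers everything, so the minimum is 2.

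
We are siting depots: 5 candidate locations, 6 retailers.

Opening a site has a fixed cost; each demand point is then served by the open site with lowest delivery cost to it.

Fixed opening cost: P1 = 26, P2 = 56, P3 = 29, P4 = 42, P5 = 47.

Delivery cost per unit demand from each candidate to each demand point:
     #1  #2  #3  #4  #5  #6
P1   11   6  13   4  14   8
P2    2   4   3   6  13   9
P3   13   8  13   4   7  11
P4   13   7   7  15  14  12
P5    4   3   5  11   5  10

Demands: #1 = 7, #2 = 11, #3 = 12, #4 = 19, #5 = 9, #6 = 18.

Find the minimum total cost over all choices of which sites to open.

459

Open {P1, P5}: assign each demand point to its cheapest open site.
  #1→P5 7×4=28, #2→P5 11×3=33, #3→P5 12×5=60, #4→P1 19×4=76, #5→P5 9×5=45, #6→P1 18×8=144
  delivery cost 386, fixed 73 → total 459.
Compare {P1, P2, P5}: delivery cost 348 + fixed 129 = 477.
Compare {P2, P3}: delivery cost 395 + fixed 85 = 480.
Compare {P1, P2, P3}: delivery cost 377 + fixed 111 = 488.
All other subsets cost ≥ 477. Minimum total cost: 459.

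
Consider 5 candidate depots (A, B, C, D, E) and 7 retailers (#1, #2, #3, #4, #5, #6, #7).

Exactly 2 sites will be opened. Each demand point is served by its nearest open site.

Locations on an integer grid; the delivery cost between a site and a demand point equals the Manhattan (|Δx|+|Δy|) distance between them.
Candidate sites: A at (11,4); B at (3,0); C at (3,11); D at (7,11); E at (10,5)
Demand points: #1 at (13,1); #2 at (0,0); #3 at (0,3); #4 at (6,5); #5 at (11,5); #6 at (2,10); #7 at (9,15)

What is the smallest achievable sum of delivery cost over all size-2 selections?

43

Open {B, E}.
  #1→E 7, #2→B 3, #3→B 6, #4→E 4, #5→E 1, #6→B 11, #7→E 11  ⇒ total 43.
Compare {A, B}: total 45.
Compare {A, C}: total 49.
No size-2 selection does better; minimum is 43.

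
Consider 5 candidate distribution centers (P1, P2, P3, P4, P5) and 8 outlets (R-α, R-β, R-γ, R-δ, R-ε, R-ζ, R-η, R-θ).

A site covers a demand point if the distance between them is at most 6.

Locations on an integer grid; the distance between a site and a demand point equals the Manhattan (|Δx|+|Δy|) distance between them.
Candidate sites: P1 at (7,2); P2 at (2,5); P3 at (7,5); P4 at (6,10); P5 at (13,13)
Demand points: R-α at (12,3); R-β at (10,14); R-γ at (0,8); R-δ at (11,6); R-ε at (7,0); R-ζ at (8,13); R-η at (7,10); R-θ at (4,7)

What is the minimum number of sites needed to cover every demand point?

4

Coverage sets (demand points within 6 of each site):
  P1: {R-α, R-ε}
  P2: {R-γ, R-θ}
  P3: {R-δ, R-ε, R-η, R-θ}
  P4: {R-ζ, R-η, R-θ}
  P5: {R-β, R-ζ}
No 3 sites suffice: every size-3 union leaves at least one demand point uncovered.
But {P1, P2, P3, P5} covers everything, so the minimum is 4.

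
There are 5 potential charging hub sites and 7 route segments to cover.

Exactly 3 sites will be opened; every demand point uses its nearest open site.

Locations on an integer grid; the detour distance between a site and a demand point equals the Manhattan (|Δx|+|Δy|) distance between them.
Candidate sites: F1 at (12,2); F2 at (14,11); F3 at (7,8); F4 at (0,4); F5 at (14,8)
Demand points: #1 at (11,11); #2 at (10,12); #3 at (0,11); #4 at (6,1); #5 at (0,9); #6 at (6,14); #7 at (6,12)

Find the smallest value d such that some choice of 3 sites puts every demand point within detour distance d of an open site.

Open {F1, F3, F4}.
  Farthest demand point is #1 at detour distance 7 (to F3); all others are ≤ 7.
With {F2, F3, F4} the worst case is 8.
With {F3, F4, F5} the worst case is 8.
No size-3 selection achieves below 7.

7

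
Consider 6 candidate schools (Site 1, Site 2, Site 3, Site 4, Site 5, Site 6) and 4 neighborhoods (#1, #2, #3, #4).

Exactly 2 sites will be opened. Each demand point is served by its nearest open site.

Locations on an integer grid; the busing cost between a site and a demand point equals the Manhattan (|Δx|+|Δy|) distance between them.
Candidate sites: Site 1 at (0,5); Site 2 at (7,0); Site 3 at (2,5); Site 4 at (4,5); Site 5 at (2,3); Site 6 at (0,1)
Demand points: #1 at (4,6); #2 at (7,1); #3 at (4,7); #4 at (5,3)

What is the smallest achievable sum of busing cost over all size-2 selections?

7

Open {Site 2, Site 4}.
  #1→Site 4 1, #2→Site 2 1, #3→Site 4 2, #4→Site 4 3  ⇒ total 7.
Compare {Site 1, Site 4}: total 13.
Compare {Site 2, Site 3}: total 13.
No size-2 selection does better; minimum is 7.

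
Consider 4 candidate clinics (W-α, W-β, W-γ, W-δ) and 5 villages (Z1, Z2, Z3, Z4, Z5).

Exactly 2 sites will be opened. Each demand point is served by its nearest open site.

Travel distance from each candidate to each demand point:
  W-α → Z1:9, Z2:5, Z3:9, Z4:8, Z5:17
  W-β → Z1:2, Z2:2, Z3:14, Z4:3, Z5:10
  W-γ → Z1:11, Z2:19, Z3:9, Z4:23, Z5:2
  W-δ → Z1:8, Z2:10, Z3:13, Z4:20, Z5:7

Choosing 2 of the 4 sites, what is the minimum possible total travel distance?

Open {W-β, W-γ}.
  Z1→W-β 2, Z2→W-β 2, Z3→W-γ 9, Z4→W-β 3, Z5→W-γ 2  ⇒ total 18.
Compare {W-α, W-β}: total 26.
Compare {W-β, W-δ}: total 27.
No size-2 selection does better; minimum is 18.

18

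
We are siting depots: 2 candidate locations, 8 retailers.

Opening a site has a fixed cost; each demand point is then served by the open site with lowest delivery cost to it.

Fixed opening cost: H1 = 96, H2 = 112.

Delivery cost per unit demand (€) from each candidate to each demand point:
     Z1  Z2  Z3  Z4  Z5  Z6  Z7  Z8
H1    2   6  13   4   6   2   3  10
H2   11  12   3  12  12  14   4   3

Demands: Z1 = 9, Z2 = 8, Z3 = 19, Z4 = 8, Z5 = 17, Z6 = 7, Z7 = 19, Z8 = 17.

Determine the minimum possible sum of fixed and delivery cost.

587

Open {H1, H2}: assign each demand point to its cheapest open site.
  Z1→H1 9×2=18, Z2→H1 8×6=48, Z3→H2 19×3=57, Z4→H1 8×4=32, Z5→H1 17×6=102, Z6→H1 7×2=14, Z7→H1 19×3=57, Z8→H2 17×3=51
  delivery cost 379, fixed 208 → total 587.
Compare {H1}: delivery cost 688 + fixed 96 = 784.
Compare {H2}: delivery cost 777 + fixed 112 = 889.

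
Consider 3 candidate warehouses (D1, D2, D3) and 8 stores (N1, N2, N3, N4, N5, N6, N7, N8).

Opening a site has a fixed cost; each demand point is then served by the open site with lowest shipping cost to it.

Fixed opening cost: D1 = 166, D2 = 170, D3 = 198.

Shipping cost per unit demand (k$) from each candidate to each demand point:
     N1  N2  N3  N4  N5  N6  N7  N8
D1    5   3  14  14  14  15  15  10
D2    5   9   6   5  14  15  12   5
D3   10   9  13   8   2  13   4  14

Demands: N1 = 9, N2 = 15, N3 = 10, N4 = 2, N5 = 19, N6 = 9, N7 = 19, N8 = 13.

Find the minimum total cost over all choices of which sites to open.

Open {D2, D3}: assign each demand point to its cheapest open site.
  N1→D2 9×5=45, N2→D2 15×9=135, N3→D2 10×6=60, N4→D2 2×5=10, N5→D3 19×2=38, N6→D3 9×13=117, N7→D3 19×4=76, N8→D2 13×5=65
  shipping cost 546, fixed 368 → total 914.
Compare {D1, D3}: shipping cost 597 + fixed 364 = 961.
Compare {D3}: shipping cost 784 + fixed 198 = 982.
Compare {D1, D2, D3}: shipping cost 456 + fixed 534 = 990.
All other subsets cost ≥ 961. Minimum total cost: 914.

914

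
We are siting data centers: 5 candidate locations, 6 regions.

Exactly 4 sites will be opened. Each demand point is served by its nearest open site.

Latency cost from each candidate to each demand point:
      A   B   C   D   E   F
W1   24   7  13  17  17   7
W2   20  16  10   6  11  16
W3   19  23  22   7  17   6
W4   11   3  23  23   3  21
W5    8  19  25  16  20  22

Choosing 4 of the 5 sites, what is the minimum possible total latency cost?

36

Open {W2, W3, W4, W5}.
  A→W5 8, B→W4 3, C→W2 10, D→W2 6, E→W4 3, F→W3 6  ⇒ total 36.
Compare {W1, W2, W4, W5}: total 37.
Compare {W1, W2, W3, W4}: total 39.
No size-4 selection does better; minimum is 36.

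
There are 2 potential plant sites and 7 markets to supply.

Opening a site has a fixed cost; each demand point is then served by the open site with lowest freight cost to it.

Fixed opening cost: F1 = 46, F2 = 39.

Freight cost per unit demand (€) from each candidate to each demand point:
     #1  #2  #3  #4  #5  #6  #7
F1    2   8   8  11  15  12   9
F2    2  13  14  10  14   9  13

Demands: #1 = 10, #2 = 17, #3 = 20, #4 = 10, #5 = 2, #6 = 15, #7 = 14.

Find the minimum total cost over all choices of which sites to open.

Open {F1, F2}: assign each demand point to its cheapest open site.
  #1→F1 10×2=20, #2→F1 17×8=136, #3→F1 20×8=160, #4→F2 10×10=100, #5→F2 2×14=28, #6→F2 15×9=135, #7→F1 14×9=126
  freight cost 705, fixed 85 → total 790.
Compare {F1}: freight cost 762 + fixed 46 = 808.
Compare {F2}: freight cost 966 + fixed 39 = 1005.

790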